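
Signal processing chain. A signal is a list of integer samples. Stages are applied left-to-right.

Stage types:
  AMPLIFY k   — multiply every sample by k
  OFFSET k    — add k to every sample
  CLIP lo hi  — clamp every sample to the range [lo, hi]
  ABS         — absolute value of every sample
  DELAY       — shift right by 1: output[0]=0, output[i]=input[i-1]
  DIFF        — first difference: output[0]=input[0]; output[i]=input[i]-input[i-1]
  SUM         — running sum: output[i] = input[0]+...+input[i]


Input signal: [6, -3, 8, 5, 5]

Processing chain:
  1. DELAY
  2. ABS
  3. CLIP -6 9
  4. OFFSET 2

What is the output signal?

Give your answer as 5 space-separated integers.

Answer: 2 8 5 10 7

Derivation:
Input: [6, -3, 8, 5, 5]
Stage 1 (DELAY): [0, 6, -3, 8, 5] = [0, 6, -3, 8, 5] -> [0, 6, -3, 8, 5]
Stage 2 (ABS): |0|=0, |6|=6, |-3|=3, |8|=8, |5|=5 -> [0, 6, 3, 8, 5]
Stage 3 (CLIP -6 9): clip(0,-6,9)=0, clip(6,-6,9)=6, clip(3,-6,9)=3, clip(8,-6,9)=8, clip(5,-6,9)=5 -> [0, 6, 3, 8, 5]
Stage 4 (OFFSET 2): 0+2=2, 6+2=8, 3+2=5, 8+2=10, 5+2=7 -> [2, 8, 5, 10, 7]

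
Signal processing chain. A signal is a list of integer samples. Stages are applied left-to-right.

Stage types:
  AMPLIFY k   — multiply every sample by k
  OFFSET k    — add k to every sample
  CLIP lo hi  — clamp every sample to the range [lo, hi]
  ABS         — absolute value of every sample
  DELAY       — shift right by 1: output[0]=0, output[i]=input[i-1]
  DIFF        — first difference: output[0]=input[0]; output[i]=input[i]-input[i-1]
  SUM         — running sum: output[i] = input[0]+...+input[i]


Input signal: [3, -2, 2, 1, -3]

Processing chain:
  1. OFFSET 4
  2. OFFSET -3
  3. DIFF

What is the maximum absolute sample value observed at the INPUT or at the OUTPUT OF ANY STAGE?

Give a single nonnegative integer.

Input: [3, -2, 2, 1, -3] (max |s|=3)
Stage 1 (OFFSET 4): 3+4=7, -2+4=2, 2+4=6, 1+4=5, -3+4=1 -> [7, 2, 6, 5, 1] (max |s|=7)
Stage 2 (OFFSET -3): 7+-3=4, 2+-3=-1, 6+-3=3, 5+-3=2, 1+-3=-2 -> [4, -1, 3, 2, -2] (max |s|=4)
Stage 3 (DIFF): s[0]=4, -1-4=-5, 3--1=4, 2-3=-1, -2-2=-4 -> [4, -5, 4, -1, -4] (max |s|=5)
Overall max amplitude: 7

Answer: 7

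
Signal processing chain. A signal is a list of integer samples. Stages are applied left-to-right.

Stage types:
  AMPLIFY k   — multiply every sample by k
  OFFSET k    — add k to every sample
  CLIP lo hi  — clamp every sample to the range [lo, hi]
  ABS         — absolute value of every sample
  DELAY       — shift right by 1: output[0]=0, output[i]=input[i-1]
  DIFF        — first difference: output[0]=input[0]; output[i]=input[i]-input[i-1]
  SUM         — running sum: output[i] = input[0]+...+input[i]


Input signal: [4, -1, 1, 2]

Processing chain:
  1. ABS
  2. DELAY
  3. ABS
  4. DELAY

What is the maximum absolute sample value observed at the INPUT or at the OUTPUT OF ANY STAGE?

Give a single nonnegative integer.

Input: [4, -1, 1, 2] (max |s|=4)
Stage 1 (ABS): |4|=4, |-1|=1, |1|=1, |2|=2 -> [4, 1, 1, 2] (max |s|=4)
Stage 2 (DELAY): [0, 4, 1, 1] = [0, 4, 1, 1] -> [0, 4, 1, 1] (max |s|=4)
Stage 3 (ABS): |0|=0, |4|=4, |1|=1, |1|=1 -> [0, 4, 1, 1] (max |s|=4)
Stage 4 (DELAY): [0, 0, 4, 1] = [0, 0, 4, 1] -> [0, 0, 4, 1] (max |s|=4)
Overall max amplitude: 4

Answer: 4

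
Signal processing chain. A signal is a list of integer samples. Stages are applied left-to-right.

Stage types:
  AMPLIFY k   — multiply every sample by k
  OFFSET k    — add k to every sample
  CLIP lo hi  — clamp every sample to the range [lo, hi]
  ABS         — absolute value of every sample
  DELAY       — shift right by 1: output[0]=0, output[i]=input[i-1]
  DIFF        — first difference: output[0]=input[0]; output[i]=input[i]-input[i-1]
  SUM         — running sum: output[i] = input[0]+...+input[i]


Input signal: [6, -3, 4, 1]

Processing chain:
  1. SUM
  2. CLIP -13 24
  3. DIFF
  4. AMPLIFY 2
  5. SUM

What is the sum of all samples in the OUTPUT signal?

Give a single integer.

Answer: 48

Derivation:
Input: [6, -3, 4, 1]
Stage 1 (SUM): sum[0..0]=6, sum[0..1]=3, sum[0..2]=7, sum[0..3]=8 -> [6, 3, 7, 8]
Stage 2 (CLIP -13 24): clip(6,-13,24)=6, clip(3,-13,24)=3, clip(7,-13,24)=7, clip(8,-13,24)=8 -> [6, 3, 7, 8]
Stage 3 (DIFF): s[0]=6, 3-6=-3, 7-3=4, 8-7=1 -> [6, -3, 4, 1]
Stage 4 (AMPLIFY 2): 6*2=12, -3*2=-6, 4*2=8, 1*2=2 -> [12, -6, 8, 2]
Stage 5 (SUM): sum[0..0]=12, sum[0..1]=6, sum[0..2]=14, sum[0..3]=16 -> [12, 6, 14, 16]
Output sum: 48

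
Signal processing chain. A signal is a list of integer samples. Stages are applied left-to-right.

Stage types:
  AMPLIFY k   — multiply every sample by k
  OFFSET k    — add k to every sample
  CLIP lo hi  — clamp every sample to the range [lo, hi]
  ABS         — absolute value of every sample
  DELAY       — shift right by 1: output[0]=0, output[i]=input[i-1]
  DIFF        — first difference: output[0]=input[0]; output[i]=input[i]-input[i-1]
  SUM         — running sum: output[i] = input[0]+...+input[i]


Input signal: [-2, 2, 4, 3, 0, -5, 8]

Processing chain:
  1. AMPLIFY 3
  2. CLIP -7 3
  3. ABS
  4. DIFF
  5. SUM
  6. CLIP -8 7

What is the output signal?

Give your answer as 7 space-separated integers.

Answer: 6 3 3 3 0 7 3

Derivation:
Input: [-2, 2, 4, 3, 0, -5, 8]
Stage 1 (AMPLIFY 3): -2*3=-6, 2*3=6, 4*3=12, 3*3=9, 0*3=0, -5*3=-15, 8*3=24 -> [-6, 6, 12, 9, 0, -15, 24]
Stage 2 (CLIP -7 3): clip(-6,-7,3)=-6, clip(6,-7,3)=3, clip(12,-7,3)=3, clip(9,-7,3)=3, clip(0,-7,3)=0, clip(-15,-7,3)=-7, clip(24,-7,3)=3 -> [-6, 3, 3, 3, 0, -7, 3]
Stage 3 (ABS): |-6|=6, |3|=3, |3|=3, |3|=3, |0|=0, |-7|=7, |3|=3 -> [6, 3, 3, 3, 0, 7, 3]
Stage 4 (DIFF): s[0]=6, 3-6=-3, 3-3=0, 3-3=0, 0-3=-3, 7-0=7, 3-7=-4 -> [6, -3, 0, 0, -3, 7, -4]
Stage 5 (SUM): sum[0..0]=6, sum[0..1]=3, sum[0..2]=3, sum[0..3]=3, sum[0..4]=0, sum[0..5]=7, sum[0..6]=3 -> [6, 3, 3, 3, 0, 7, 3]
Stage 6 (CLIP -8 7): clip(6,-8,7)=6, clip(3,-8,7)=3, clip(3,-8,7)=3, clip(3,-8,7)=3, clip(0,-8,7)=0, clip(7,-8,7)=7, clip(3,-8,7)=3 -> [6, 3, 3, 3, 0, 7, 3]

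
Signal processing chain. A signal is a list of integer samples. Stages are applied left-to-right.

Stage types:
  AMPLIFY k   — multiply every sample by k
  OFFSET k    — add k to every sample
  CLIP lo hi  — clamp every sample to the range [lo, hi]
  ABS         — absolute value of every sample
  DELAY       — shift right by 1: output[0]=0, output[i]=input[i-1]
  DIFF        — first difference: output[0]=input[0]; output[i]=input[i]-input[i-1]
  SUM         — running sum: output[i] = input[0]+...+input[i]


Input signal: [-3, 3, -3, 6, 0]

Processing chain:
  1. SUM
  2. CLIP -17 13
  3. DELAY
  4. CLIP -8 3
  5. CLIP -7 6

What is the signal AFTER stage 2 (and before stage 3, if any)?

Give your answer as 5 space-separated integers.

Answer: -3 0 -3 3 3

Derivation:
Input: [-3, 3, -3, 6, 0]
Stage 1 (SUM): sum[0..0]=-3, sum[0..1]=0, sum[0..2]=-3, sum[0..3]=3, sum[0..4]=3 -> [-3, 0, -3, 3, 3]
Stage 2 (CLIP -17 13): clip(-3,-17,13)=-3, clip(0,-17,13)=0, clip(-3,-17,13)=-3, clip(3,-17,13)=3, clip(3,-17,13)=3 -> [-3, 0, -3, 3, 3]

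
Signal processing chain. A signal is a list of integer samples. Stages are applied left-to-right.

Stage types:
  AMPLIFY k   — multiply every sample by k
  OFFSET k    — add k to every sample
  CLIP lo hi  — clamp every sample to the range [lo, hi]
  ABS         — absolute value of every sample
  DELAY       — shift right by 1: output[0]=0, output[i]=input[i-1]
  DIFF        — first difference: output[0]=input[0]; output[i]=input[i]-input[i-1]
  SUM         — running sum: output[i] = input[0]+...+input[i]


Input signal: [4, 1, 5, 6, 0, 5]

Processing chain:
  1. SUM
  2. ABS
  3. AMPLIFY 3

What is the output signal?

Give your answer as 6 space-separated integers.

Input: [4, 1, 5, 6, 0, 5]
Stage 1 (SUM): sum[0..0]=4, sum[0..1]=5, sum[0..2]=10, sum[0..3]=16, sum[0..4]=16, sum[0..5]=21 -> [4, 5, 10, 16, 16, 21]
Stage 2 (ABS): |4|=4, |5|=5, |10|=10, |16|=16, |16|=16, |21|=21 -> [4, 5, 10, 16, 16, 21]
Stage 3 (AMPLIFY 3): 4*3=12, 5*3=15, 10*3=30, 16*3=48, 16*3=48, 21*3=63 -> [12, 15, 30, 48, 48, 63]

Answer: 12 15 30 48 48 63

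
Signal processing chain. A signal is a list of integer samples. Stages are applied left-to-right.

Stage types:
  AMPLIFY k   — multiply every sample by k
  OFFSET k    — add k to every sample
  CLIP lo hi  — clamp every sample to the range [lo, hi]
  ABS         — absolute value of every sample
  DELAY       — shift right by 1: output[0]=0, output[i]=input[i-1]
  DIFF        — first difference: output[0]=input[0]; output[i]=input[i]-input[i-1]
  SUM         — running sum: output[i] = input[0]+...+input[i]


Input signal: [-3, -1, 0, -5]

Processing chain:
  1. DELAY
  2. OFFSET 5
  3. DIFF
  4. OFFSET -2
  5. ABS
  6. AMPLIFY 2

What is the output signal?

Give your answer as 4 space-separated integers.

Input: [-3, -1, 0, -5]
Stage 1 (DELAY): [0, -3, -1, 0] = [0, -3, -1, 0] -> [0, -3, -1, 0]
Stage 2 (OFFSET 5): 0+5=5, -3+5=2, -1+5=4, 0+5=5 -> [5, 2, 4, 5]
Stage 3 (DIFF): s[0]=5, 2-5=-3, 4-2=2, 5-4=1 -> [5, -3, 2, 1]
Stage 4 (OFFSET -2): 5+-2=3, -3+-2=-5, 2+-2=0, 1+-2=-1 -> [3, -5, 0, -1]
Stage 5 (ABS): |3|=3, |-5|=5, |0|=0, |-1|=1 -> [3, 5, 0, 1]
Stage 6 (AMPLIFY 2): 3*2=6, 5*2=10, 0*2=0, 1*2=2 -> [6, 10, 0, 2]

Answer: 6 10 0 2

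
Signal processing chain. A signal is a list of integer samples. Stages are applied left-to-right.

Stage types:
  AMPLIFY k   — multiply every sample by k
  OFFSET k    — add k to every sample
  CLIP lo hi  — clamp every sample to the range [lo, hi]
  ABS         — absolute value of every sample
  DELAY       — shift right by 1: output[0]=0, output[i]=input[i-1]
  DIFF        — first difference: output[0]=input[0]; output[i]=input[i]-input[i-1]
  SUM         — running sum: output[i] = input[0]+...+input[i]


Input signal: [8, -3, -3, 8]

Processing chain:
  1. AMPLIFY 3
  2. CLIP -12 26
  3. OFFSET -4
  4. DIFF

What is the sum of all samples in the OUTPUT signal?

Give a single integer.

Input: [8, -3, -3, 8]
Stage 1 (AMPLIFY 3): 8*3=24, -3*3=-9, -3*3=-9, 8*3=24 -> [24, -9, -9, 24]
Stage 2 (CLIP -12 26): clip(24,-12,26)=24, clip(-9,-12,26)=-9, clip(-9,-12,26)=-9, clip(24,-12,26)=24 -> [24, -9, -9, 24]
Stage 3 (OFFSET -4): 24+-4=20, -9+-4=-13, -9+-4=-13, 24+-4=20 -> [20, -13, -13, 20]
Stage 4 (DIFF): s[0]=20, -13-20=-33, -13--13=0, 20--13=33 -> [20, -33, 0, 33]
Output sum: 20

Answer: 20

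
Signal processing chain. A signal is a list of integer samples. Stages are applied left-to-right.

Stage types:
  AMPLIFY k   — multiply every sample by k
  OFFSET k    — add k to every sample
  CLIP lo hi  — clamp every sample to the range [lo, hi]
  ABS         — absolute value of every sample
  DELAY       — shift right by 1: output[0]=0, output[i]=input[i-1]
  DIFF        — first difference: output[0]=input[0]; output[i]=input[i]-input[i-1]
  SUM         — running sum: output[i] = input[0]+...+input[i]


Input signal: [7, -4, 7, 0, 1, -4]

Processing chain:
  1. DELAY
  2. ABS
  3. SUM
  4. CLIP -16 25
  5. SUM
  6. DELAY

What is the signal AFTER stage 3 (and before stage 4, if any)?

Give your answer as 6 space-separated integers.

Input: [7, -4, 7, 0, 1, -4]
Stage 1 (DELAY): [0, 7, -4, 7, 0, 1] = [0, 7, -4, 7, 0, 1] -> [0, 7, -4, 7, 0, 1]
Stage 2 (ABS): |0|=0, |7|=7, |-4|=4, |7|=7, |0|=0, |1|=1 -> [0, 7, 4, 7, 0, 1]
Stage 3 (SUM): sum[0..0]=0, sum[0..1]=7, sum[0..2]=11, sum[0..3]=18, sum[0..4]=18, sum[0..5]=19 -> [0, 7, 11, 18, 18, 19]

Answer: 0 7 11 18 18 19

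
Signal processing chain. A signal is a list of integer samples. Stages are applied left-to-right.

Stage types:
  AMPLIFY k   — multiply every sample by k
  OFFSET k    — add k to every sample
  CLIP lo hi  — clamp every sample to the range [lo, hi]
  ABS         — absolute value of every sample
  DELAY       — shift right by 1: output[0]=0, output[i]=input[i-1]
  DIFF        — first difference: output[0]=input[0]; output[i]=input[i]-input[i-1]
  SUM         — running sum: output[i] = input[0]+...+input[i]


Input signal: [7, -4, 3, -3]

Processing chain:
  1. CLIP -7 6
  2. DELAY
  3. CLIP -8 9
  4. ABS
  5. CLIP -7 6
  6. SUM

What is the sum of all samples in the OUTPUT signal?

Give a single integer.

Answer: 29

Derivation:
Input: [7, -4, 3, -3]
Stage 1 (CLIP -7 6): clip(7,-7,6)=6, clip(-4,-7,6)=-4, clip(3,-7,6)=3, clip(-3,-7,6)=-3 -> [6, -4, 3, -3]
Stage 2 (DELAY): [0, 6, -4, 3] = [0, 6, -4, 3] -> [0, 6, -4, 3]
Stage 3 (CLIP -8 9): clip(0,-8,9)=0, clip(6,-8,9)=6, clip(-4,-8,9)=-4, clip(3,-8,9)=3 -> [0, 6, -4, 3]
Stage 4 (ABS): |0|=0, |6|=6, |-4|=4, |3|=3 -> [0, 6, 4, 3]
Stage 5 (CLIP -7 6): clip(0,-7,6)=0, clip(6,-7,6)=6, clip(4,-7,6)=4, clip(3,-7,6)=3 -> [0, 6, 4, 3]
Stage 6 (SUM): sum[0..0]=0, sum[0..1]=6, sum[0..2]=10, sum[0..3]=13 -> [0, 6, 10, 13]
Output sum: 29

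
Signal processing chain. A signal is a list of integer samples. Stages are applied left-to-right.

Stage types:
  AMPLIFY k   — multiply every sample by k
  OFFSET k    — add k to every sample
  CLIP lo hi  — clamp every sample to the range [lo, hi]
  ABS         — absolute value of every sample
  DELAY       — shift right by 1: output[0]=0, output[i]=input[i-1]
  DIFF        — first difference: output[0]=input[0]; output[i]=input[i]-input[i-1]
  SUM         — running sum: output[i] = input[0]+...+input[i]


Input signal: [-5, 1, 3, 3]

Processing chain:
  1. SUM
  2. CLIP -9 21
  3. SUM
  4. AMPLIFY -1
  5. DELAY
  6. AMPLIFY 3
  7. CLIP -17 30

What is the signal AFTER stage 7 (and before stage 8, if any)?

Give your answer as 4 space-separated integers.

Answer: 0 15 27 30

Derivation:
Input: [-5, 1, 3, 3]
Stage 1 (SUM): sum[0..0]=-5, sum[0..1]=-4, sum[0..2]=-1, sum[0..3]=2 -> [-5, -4, -1, 2]
Stage 2 (CLIP -9 21): clip(-5,-9,21)=-5, clip(-4,-9,21)=-4, clip(-1,-9,21)=-1, clip(2,-9,21)=2 -> [-5, -4, -1, 2]
Stage 3 (SUM): sum[0..0]=-5, sum[0..1]=-9, sum[0..2]=-10, sum[0..3]=-8 -> [-5, -9, -10, -8]
Stage 4 (AMPLIFY -1): -5*-1=5, -9*-1=9, -10*-1=10, -8*-1=8 -> [5, 9, 10, 8]
Stage 5 (DELAY): [0, 5, 9, 10] = [0, 5, 9, 10] -> [0, 5, 9, 10]
Stage 6 (AMPLIFY 3): 0*3=0, 5*3=15, 9*3=27, 10*3=30 -> [0, 15, 27, 30]
Stage 7 (CLIP -17 30): clip(0,-17,30)=0, clip(15,-17,30)=15, clip(27,-17,30)=27, clip(30,-17,30)=30 -> [0, 15, 27, 30]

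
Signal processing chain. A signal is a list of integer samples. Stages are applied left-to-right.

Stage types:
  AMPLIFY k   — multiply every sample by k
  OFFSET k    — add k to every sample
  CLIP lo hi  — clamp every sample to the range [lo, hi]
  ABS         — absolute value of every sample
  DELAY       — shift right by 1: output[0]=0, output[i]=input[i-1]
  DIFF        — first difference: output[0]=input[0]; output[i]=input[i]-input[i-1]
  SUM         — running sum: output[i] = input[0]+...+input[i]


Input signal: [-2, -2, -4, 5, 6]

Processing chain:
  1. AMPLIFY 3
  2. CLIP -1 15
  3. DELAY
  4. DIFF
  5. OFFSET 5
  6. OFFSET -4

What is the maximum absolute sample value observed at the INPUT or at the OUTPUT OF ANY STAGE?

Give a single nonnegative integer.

Input: [-2, -2, -4, 5, 6] (max |s|=6)
Stage 1 (AMPLIFY 3): -2*3=-6, -2*3=-6, -4*3=-12, 5*3=15, 6*3=18 -> [-6, -6, -12, 15, 18] (max |s|=18)
Stage 2 (CLIP -1 15): clip(-6,-1,15)=-1, clip(-6,-1,15)=-1, clip(-12,-1,15)=-1, clip(15,-1,15)=15, clip(18,-1,15)=15 -> [-1, -1, -1, 15, 15] (max |s|=15)
Stage 3 (DELAY): [0, -1, -1, -1, 15] = [0, -1, -1, -1, 15] -> [0, -1, -1, -1, 15] (max |s|=15)
Stage 4 (DIFF): s[0]=0, -1-0=-1, -1--1=0, -1--1=0, 15--1=16 -> [0, -1, 0, 0, 16] (max |s|=16)
Stage 5 (OFFSET 5): 0+5=5, -1+5=4, 0+5=5, 0+5=5, 16+5=21 -> [5, 4, 5, 5, 21] (max |s|=21)
Stage 6 (OFFSET -4): 5+-4=1, 4+-4=0, 5+-4=1, 5+-4=1, 21+-4=17 -> [1, 0, 1, 1, 17] (max |s|=17)
Overall max amplitude: 21

Answer: 21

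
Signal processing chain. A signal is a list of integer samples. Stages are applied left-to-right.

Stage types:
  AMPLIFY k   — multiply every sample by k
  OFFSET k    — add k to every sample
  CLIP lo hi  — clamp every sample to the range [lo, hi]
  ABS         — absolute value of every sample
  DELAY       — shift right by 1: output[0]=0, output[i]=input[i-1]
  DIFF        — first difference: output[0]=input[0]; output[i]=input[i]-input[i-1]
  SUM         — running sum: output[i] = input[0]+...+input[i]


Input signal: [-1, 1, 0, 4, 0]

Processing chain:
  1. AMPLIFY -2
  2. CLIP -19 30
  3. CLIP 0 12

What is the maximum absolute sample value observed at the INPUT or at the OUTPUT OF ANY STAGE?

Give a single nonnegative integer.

Answer: 8

Derivation:
Input: [-1, 1, 0, 4, 0] (max |s|=4)
Stage 1 (AMPLIFY -2): -1*-2=2, 1*-2=-2, 0*-2=0, 4*-2=-8, 0*-2=0 -> [2, -2, 0, -8, 0] (max |s|=8)
Stage 2 (CLIP -19 30): clip(2,-19,30)=2, clip(-2,-19,30)=-2, clip(0,-19,30)=0, clip(-8,-19,30)=-8, clip(0,-19,30)=0 -> [2, -2, 0, -8, 0] (max |s|=8)
Stage 3 (CLIP 0 12): clip(2,0,12)=2, clip(-2,0,12)=0, clip(0,0,12)=0, clip(-8,0,12)=0, clip(0,0,12)=0 -> [2, 0, 0, 0, 0] (max |s|=2)
Overall max amplitude: 8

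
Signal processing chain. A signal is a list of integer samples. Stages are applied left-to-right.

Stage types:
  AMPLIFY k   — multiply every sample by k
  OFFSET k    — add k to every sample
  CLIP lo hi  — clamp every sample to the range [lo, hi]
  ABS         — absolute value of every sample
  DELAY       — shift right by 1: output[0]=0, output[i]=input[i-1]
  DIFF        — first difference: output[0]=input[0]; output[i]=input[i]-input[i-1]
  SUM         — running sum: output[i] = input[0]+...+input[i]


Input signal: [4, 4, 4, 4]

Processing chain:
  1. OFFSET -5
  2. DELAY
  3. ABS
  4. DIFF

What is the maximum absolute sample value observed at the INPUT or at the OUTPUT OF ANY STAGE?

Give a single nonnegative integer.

Answer: 4

Derivation:
Input: [4, 4, 4, 4] (max |s|=4)
Stage 1 (OFFSET -5): 4+-5=-1, 4+-5=-1, 4+-5=-1, 4+-5=-1 -> [-1, -1, -1, -1] (max |s|=1)
Stage 2 (DELAY): [0, -1, -1, -1] = [0, -1, -1, -1] -> [0, -1, -1, -1] (max |s|=1)
Stage 3 (ABS): |0|=0, |-1|=1, |-1|=1, |-1|=1 -> [0, 1, 1, 1] (max |s|=1)
Stage 4 (DIFF): s[0]=0, 1-0=1, 1-1=0, 1-1=0 -> [0, 1, 0, 0] (max |s|=1)
Overall max amplitude: 4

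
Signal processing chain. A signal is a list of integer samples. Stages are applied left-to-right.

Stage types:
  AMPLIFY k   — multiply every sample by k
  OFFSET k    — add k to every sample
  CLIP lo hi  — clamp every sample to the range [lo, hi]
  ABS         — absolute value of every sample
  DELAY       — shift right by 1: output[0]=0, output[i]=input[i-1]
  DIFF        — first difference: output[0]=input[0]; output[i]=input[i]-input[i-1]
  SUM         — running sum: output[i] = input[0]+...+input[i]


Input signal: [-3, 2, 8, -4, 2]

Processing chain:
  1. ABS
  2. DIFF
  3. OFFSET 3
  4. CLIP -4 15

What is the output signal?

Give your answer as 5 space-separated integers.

Input: [-3, 2, 8, -4, 2]
Stage 1 (ABS): |-3|=3, |2|=2, |8|=8, |-4|=4, |2|=2 -> [3, 2, 8, 4, 2]
Stage 2 (DIFF): s[0]=3, 2-3=-1, 8-2=6, 4-8=-4, 2-4=-2 -> [3, -1, 6, -4, -2]
Stage 3 (OFFSET 3): 3+3=6, -1+3=2, 6+3=9, -4+3=-1, -2+3=1 -> [6, 2, 9, -1, 1]
Stage 4 (CLIP -4 15): clip(6,-4,15)=6, clip(2,-4,15)=2, clip(9,-4,15)=9, clip(-1,-4,15)=-1, clip(1,-4,15)=1 -> [6, 2, 9, -1, 1]

Answer: 6 2 9 -1 1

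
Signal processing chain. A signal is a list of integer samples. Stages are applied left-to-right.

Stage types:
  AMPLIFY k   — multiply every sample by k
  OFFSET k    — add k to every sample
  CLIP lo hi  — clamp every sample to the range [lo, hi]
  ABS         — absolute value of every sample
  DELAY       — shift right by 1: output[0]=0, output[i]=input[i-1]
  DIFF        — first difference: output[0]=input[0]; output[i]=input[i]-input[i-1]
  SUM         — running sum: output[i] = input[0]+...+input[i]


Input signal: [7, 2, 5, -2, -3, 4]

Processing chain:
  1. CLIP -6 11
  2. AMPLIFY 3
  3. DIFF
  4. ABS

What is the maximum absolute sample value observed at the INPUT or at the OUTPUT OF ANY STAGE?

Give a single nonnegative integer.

Answer: 21

Derivation:
Input: [7, 2, 5, -2, -3, 4] (max |s|=7)
Stage 1 (CLIP -6 11): clip(7,-6,11)=7, clip(2,-6,11)=2, clip(5,-6,11)=5, clip(-2,-6,11)=-2, clip(-3,-6,11)=-3, clip(4,-6,11)=4 -> [7, 2, 5, -2, -3, 4] (max |s|=7)
Stage 2 (AMPLIFY 3): 7*3=21, 2*3=6, 5*3=15, -2*3=-6, -3*3=-9, 4*3=12 -> [21, 6, 15, -6, -9, 12] (max |s|=21)
Stage 3 (DIFF): s[0]=21, 6-21=-15, 15-6=9, -6-15=-21, -9--6=-3, 12--9=21 -> [21, -15, 9, -21, -3, 21] (max |s|=21)
Stage 4 (ABS): |21|=21, |-15|=15, |9|=9, |-21|=21, |-3|=3, |21|=21 -> [21, 15, 9, 21, 3, 21] (max |s|=21)
Overall max amplitude: 21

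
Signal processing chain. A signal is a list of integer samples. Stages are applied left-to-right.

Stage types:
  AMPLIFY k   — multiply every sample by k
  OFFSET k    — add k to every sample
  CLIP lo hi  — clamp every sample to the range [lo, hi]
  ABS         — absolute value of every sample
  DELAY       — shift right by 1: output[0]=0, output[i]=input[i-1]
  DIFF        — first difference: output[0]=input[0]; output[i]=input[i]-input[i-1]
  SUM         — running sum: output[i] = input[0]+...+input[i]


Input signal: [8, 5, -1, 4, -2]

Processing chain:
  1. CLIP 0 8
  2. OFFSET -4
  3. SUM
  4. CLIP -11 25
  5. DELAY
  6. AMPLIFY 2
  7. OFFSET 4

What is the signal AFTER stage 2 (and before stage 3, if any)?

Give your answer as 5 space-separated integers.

Answer: 4 1 -4 0 -4

Derivation:
Input: [8, 5, -1, 4, -2]
Stage 1 (CLIP 0 8): clip(8,0,8)=8, clip(5,0,8)=5, clip(-1,0,8)=0, clip(4,0,8)=4, clip(-2,0,8)=0 -> [8, 5, 0, 4, 0]
Stage 2 (OFFSET -4): 8+-4=4, 5+-4=1, 0+-4=-4, 4+-4=0, 0+-4=-4 -> [4, 1, -4, 0, -4]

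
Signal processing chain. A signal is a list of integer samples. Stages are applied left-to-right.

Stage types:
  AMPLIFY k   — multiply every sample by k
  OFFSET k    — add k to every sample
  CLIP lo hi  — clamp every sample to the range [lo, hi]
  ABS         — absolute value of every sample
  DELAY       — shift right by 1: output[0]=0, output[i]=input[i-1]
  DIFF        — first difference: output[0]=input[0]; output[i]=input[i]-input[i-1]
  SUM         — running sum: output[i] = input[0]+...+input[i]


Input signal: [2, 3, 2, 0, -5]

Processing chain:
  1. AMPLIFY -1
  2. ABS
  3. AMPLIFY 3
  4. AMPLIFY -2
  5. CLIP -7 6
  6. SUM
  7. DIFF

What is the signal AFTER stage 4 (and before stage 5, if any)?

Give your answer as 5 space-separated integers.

Input: [2, 3, 2, 0, -5]
Stage 1 (AMPLIFY -1): 2*-1=-2, 3*-1=-3, 2*-1=-2, 0*-1=0, -5*-1=5 -> [-2, -3, -2, 0, 5]
Stage 2 (ABS): |-2|=2, |-3|=3, |-2|=2, |0|=0, |5|=5 -> [2, 3, 2, 0, 5]
Stage 3 (AMPLIFY 3): 2*3=6, 3*3=9, 2*3=6, 0*3=0, 5*3=15 -> [6, 9, 6, 0, 15]
Stage 4 (AMPLIFY -2): 6*-2=-12, 9*-2=-18, 6*-2=-12, 0*-2=0, 15*-2=-30 -> [-12, -18, -12, 0, -30]

Answer: -12 -18 -12 0 -30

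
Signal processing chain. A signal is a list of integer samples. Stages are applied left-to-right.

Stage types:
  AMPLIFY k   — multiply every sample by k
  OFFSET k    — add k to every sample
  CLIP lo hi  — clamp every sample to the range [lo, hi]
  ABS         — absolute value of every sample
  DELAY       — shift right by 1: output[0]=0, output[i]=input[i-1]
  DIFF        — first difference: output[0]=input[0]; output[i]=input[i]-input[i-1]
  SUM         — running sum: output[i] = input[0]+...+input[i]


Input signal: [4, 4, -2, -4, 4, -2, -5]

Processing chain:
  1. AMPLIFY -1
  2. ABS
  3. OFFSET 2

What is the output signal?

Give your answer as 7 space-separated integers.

Input: [4, 4, -2, -4, 4, -2, -5]
Stage 1 (AMPLIFY -1): 4*-1=-4, 4*-1=-4, -2*-1=2, -4*-1=4, 4*-1=-4, -2*-1=2, -5*-1=5 -> [-4, -4, 2, 4, -4, 2, 5]
Stage 2 (ABS): |-4|=4, |-4|=4, |2|=2, |4|=4, |-4|=4, |2|=2, |5|=5 -> [4, 4, 2, 4, 4, 2, 5]
Stage 3 (OFFSET 2): 4+2=6, 4+2=6, 2+2=4, 4+2=6, 4+2=6, 2+2=4, 5+2=7 -> [6, 6, 4, 6, 6, 4, 7]

Answer: 6 6 4 6 6 4 7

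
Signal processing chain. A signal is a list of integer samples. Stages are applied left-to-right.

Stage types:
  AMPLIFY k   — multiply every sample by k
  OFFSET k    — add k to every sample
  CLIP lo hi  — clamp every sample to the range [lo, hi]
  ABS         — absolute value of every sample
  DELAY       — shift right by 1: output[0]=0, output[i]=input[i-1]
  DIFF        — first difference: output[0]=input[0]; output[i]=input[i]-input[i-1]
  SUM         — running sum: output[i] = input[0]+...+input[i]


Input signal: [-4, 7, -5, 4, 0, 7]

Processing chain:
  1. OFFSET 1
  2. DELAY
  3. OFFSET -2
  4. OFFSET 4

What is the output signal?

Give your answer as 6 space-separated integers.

Input: [-4, 7, -5, 4, 0, 7]
Stage 1 (OFFSET 1): -4+1=-3, 7+1=8, -5+1=-4, 4+1=5, 0+1=1, 7+1=8 -> [-3, 8, -4, 5, 1, 8]
Stage 2 (DELAY): [0, -3, 8, -4, 5, 1] = [0, -3, 8, -4, 5, 1] -> [0, -3, 8, -4, 5, 1]
Stage 3 (OFFSET -2): 0+-2=-2, -3+-2=-5, 8+-2=6, -4+-2=-6, 5+-2=3, 1+-2=-1 -> [-2, -5, 6, -6, 3, -1]
Stage 4 (OFFSET 4): -2+4=2, -5+4=-1, 6+4=10, -6+4=-2, 3+4=7, -1+4=3 -> [2, -1, 10, -2, 7, 3]

Answer: 2 -1 10 -2 7 3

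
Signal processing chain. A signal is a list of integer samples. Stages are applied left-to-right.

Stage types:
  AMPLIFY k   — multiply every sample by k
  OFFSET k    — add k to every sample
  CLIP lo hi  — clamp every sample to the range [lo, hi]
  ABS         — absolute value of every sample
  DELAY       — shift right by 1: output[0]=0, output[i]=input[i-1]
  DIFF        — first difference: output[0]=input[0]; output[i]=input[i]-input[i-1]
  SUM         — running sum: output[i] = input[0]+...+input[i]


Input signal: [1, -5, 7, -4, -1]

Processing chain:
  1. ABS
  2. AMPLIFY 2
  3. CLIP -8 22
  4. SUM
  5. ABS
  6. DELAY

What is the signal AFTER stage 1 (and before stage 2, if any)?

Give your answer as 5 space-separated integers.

Input: [1, -5, 7, -4, -1]
Stage 1 (ABS): |1|=1, |-5|=5, |7|=7, |-4|=4, |-1|=1 -> [1, 5, 7, 4, 1]

Answer: 1 5 7 4 1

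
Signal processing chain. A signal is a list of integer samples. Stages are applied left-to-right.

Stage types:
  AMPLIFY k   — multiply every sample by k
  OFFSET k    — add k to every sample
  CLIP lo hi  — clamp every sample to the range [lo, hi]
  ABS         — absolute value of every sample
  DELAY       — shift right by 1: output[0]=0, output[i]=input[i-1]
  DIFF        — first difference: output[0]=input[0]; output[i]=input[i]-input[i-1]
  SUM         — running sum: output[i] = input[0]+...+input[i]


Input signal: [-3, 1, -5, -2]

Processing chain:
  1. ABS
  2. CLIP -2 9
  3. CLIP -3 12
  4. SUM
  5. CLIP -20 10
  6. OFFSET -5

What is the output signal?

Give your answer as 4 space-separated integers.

Input: [-3, 1, -5, -2]
Stage 1 (ABS): |-3|=3, |1|=1, |-5|=5, |-2|=2 -> [3, 1, 5, 2]
Stage 2 (CLIP -2 9): clip(3,-2,9)=3, clip(1,-2,9)=1, clip(5,-2,9)=5, clip(2,-2,9)=2 -> [3, 1, 5, 2]
Stage 3 (CLIP -3 12): clip(3,-3,12)=3, clip(1,-3,12)=1, clip(5,-3,12)=5, clip(2,-3,12)=2 -> [3, 1, 5, 2]
Stage 4 (SUM): sum[0..0]=3, sum[0..1]=4, sum[0..2]=9, sum[0..3]=11 -> [3, 4, 9, 11]
Stage 5 (CLIP -20 10): clip(3,-20,10)=3, clip(4,-20,10)=4, clip(9,-20,10)=9, clip(11,-20,10)=10 -> [3, 4, 9, 10]
Stage 6 (OFFSET -5): 3+-5=-2, 4+-5=-1, 9+-5=4, 10+-5=5 -> [-2, -1, 4, 5]

Answer: -2 -1 4 5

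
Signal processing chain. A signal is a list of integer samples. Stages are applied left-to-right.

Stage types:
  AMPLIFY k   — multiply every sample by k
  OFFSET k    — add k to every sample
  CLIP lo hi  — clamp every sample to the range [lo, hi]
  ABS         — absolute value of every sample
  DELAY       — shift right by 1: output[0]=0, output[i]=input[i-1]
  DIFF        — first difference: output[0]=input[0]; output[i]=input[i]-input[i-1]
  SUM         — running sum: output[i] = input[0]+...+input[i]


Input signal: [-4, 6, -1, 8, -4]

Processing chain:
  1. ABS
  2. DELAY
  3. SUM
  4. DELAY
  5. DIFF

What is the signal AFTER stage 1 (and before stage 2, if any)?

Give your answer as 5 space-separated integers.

Input: [-4, 6, -1, 8, -4]
Stage 1 (ABS): |-4|=4, |6|=6, |-1|=1, |8|=8, |-4|=4 -> [4, 6, 1, 8, 4]

Answer: 4 6 1 8 4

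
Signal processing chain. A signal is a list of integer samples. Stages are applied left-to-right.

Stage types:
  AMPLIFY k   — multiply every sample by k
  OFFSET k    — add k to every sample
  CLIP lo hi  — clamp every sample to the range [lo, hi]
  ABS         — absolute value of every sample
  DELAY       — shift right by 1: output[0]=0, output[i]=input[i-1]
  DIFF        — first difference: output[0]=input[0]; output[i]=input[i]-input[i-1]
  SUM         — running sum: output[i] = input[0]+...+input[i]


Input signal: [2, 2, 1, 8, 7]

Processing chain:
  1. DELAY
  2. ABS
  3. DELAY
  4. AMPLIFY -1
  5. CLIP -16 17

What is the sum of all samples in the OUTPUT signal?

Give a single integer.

Answer: -5

Derivation:
Input: [2, 2, 1, 8, 7]
Stage 1 (DELAY): [0, 2, 2, 1, 8] = [0, 2, 2, 1, 8] -> [0, 2, 2, 1, 8]
Stage 2 (ABS): |0|=0, |2|=2, |2|=2, |1|=1, |8|=8 -> [0, 2, 2, 1, 8]
Stage 3 (DELAY): [0, 0, 2, 2, 1] = [0, 0, 2, 2, 1] -> [0, 0, 2, 2, 1]
Stage 4 (AMPLIFY -1): 0*-1=0, 0*-1=0, 2*-1=-2, 2*-1=-2, 1*-1=-1 -> [0, 0, -2, -2, -1]
Stage 5 (CLIP -16 17): clip(0,-16,17)=0, clip(0,-16,17)=0, clip(-2,-16,17)=-2, clip(-2,-16,17)=-2, clip(-1,-16,17)=-1 -> [0, 0, -2, -2, -1]
Output sum: -5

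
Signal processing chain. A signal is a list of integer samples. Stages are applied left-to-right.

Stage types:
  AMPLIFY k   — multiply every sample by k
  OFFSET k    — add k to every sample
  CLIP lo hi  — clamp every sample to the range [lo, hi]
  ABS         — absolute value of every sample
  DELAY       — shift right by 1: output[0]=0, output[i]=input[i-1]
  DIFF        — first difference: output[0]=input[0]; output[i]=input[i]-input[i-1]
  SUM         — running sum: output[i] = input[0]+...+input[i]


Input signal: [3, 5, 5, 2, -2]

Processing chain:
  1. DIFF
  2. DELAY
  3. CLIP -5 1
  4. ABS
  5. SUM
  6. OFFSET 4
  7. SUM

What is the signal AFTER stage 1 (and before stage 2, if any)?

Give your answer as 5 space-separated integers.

Input: [3, 5, 5, 2, -2]
Stage 1 (DIFF): s[0]=3, 5-3=2, 5-5=0, 2-5=-3, -2-2=-4 -> [3, 2, 0, -3, -4]

Answer: 3 2 0 -3 -4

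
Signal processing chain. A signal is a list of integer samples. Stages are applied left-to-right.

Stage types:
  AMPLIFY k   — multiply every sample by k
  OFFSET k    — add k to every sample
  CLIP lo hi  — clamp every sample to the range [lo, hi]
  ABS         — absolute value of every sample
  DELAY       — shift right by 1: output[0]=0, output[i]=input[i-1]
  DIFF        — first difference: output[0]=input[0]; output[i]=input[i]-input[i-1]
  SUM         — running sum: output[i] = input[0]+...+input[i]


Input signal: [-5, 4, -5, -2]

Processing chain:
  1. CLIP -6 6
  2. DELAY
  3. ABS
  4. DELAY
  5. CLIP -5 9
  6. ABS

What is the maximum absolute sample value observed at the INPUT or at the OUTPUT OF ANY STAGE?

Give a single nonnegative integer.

Answer: 5

Derivation:
Input: [-5, 4, -5, -2] (max |s|=5)
Stage 1 (CLIP -6 6): clip(-5,-6,6)=-5, clip(4,-6,6)=4, clip(-5,-6,6)=-5, clip(-2,-6,6)=-2 -> [-5, 4, -5, -2] (max |s|=5)
Stage 2 (DELAY): [0, -5, 4, -5] = [0, -5, 4, -5] -> [0, -5, 4, -5] (max |s|=5)
Stage 3 (ABS): |0|=0, |-5|=5, |4|=4, |-5|=5 -> [0, 5, 4, 5] (max |s|=5)
Stage 4 (DELAY): [0, 0, 5, 4] = [0, 0, 5, 4] -> [0, 0, 5, 4] (max |s|=5)
Stage 5 (CLIP -5 9): clip(0,-5,9)=0, clip(0,-5,9)=0, clip(5,-5,9)=5, clip(4,-5,9)=4 -> [0, 0, 5, 4] (max |s|=5)
Stage 6 (ABS): |0|=0, |0|=0, |5|=5, |4|=4 -> [0, 0, 5, 4] (max |s|=5)
Overall max amplitude: 5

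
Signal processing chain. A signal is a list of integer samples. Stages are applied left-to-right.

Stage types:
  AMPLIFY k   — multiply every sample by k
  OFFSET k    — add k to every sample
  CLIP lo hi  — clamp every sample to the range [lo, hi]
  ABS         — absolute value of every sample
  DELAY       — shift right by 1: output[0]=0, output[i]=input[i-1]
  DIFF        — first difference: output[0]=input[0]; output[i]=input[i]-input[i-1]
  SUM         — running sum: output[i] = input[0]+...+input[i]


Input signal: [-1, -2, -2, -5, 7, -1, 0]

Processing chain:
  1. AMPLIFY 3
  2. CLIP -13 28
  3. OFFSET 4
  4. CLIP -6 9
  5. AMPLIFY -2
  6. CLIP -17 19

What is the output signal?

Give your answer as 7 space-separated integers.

Answer: -2 4 4 12 -17 -2 -8

Derivation:
Input: [-1, -2, -2, -5, 7, -1, 0]
Stage 1 (AMPLIFY 3): -1*3=-3, -2*3=-6, -2*3=-6, -5*3=-15, 7*3=21, -1*3=-3, 0*3=0 -> [-3, -6, -6, -15, 21, -3, 0]
Stage 2 (CLIP -13 28): clip(-3,-13,28)=-3, clip(-6,-13,28)=-6, clip(-6,-13,28)=-6, clip(-15,-13,28)=-13, clip(21,-13,28)=21, clip(-3,-13,28)=-3, clip(0,-13,28)=0 -> [-3, -6, -6, -13, 21, -3, 0]
Stage 3 (OFFSET 4): -3+4=1, -6+4=-2, -6+4=-2, -13+4=-9, 21+4=25, -3+4=1, 0+4=4 -> [1, -2, -2, -9, 25, 1, 4]
Stage 4 (CLIP -6 9): clip(1,-6,9)=1, clip(-2,-6,9)=-2, clip(-2,-6,9)=-2, clip(-9,-6,9)=-6, clip(25,-6,9)=9, clip(1,-6,9)=1, clip(4,-6,9)=4 -> [1, -2, -2, -6, 9, 1, 4]
Stage 5 (AMPLIFY -2): 1*-2=-2, -2*-2=4, -2*-2=4, -6*-2=12, 9*-2=-18, 1*-2=-2, 4*-2=-8 -> [-2, 4, 4, 12, -18, -2, -8]
Stage 6 (CLIP -17 19): clip(-2,-17,19)=-2, clip(4,-17,19)=4, clip(4,-17,19)=4, clip(12,-17,19)=12, clip(-18,-17,19)=-17, clip(-2,-17,19)=-2, clip(-8,-17,19)=-8 -> [-2, 4, 4, 12, -17, -2, -8]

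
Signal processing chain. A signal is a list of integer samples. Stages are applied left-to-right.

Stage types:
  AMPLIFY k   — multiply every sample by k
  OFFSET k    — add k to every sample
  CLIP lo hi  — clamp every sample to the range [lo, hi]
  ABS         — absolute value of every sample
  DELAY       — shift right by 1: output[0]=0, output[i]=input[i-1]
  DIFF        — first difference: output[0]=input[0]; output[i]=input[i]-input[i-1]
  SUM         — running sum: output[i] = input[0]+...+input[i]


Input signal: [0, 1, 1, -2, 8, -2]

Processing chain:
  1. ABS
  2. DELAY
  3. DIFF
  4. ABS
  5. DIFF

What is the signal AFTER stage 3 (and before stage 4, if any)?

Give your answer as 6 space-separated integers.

Answer: 0 0 1 0 1 6

Derivation:
Input: [0, 1, 1, -2, 8, -2]
Stage 1 (ABS): |0|=0, |1|=1, |1|=1, |-2|=2, |8|=8, |-2|=2 -> [0, 1, 1, 2, 8, 2]
Stage 2 (DELAY): [0, 0, 1, 1, 2, 8] = [0, 0, 1, 1, 2, 8] -> [0, 0, 1, 1, 2, 8]
Stage 3 (DIFF): s[0]=0, 0-0=0, 1-0=1, 1-1=0, 2-1=1, 8-2=6 -> [0, 0, 1, 0, 1, 6]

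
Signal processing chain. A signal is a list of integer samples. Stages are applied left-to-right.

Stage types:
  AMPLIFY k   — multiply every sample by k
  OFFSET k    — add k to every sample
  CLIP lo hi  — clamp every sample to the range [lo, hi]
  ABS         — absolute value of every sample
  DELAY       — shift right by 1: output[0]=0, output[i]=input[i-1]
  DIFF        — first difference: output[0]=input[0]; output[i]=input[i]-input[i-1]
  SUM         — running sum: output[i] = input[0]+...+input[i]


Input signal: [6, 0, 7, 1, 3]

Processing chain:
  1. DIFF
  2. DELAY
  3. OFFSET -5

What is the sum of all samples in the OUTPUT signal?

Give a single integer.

Answer: -24

Derivation:
Input: [6, 0, 7, 1, 3]
Stage 1 (DIFF): s[0]=6, 0-6=-6, 7-0=7, 1-7=-6, 3-1=2 -> [6, -6, 7, -6, 2]
Stage 2 (DELAY): [0, 6, -6, 7, -6] = [0, 6, -6, 7, -6] -> [0, 6, -6, 7, -6]
Stage 3 (OFFSET -5): 0+-5=-5, 6+-5=1, -6+-5=-11, 7+-5=2, -6+-5=-11 -> [-5, 1, -11, 2, -11]
Output sum: -24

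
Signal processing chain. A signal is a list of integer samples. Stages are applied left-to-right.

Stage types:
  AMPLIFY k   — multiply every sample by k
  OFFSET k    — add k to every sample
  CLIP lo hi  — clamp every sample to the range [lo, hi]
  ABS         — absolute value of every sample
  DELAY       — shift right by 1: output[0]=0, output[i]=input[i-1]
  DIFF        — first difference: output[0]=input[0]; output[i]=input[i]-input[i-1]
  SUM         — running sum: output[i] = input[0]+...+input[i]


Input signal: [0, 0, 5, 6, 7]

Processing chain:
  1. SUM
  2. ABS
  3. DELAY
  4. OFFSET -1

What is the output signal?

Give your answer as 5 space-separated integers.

Answer: -1 -1 -1 4 10

Derivation:
Input: [0, 0, 5, 6, 7]
Stage 1 (SUM): sum[0..0]=0, sum[0..1]=0, sum[0..2]=5, sum[0..3]=11, sum[0..4]=18 -> [0, 0, 5, 11, 18]
Stage 2 (ABS): |0|=0, |0|=0, |5|=5, |11|=11, |18|=18 -> [0, 0, 5, 11, 18]
Stage 3 (DELAY): [0, 0, 0, 5, 11] = [0, 0, 0, 5, 11] -> [0, 0, 0, 5, 11]
Stage 4 (OFFSET -1): 0+-1=-1, 0+-1=-1, 0+-1=-1, 5+-1=4, 11+-1=10 -> [-1, -1, -1, 4, 10]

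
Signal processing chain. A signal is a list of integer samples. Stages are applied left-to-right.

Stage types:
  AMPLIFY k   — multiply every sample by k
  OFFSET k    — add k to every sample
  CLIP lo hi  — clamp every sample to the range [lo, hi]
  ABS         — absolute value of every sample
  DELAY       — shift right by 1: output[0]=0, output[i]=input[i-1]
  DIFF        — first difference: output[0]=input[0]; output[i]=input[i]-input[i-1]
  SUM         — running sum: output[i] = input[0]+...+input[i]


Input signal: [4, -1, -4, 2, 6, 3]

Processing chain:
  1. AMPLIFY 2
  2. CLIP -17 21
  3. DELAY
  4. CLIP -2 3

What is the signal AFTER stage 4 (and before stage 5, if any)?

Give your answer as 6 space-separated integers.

Input: [4, -1, -4, 2, 6, 3]
Stage 1 (AMPLIFY 2): 4*2=8, -1*2=-2, -4*2=-8, 2*2=4, 6*2=12, 3*2=6 -> [8, -2, -8, 4, 12, 6]
Stage 2 (CLIP -17 21): clip(8,-17,21)=8, clip(-2,-17,21)=-2, clip(-8,-17,21)=-8, clip(4,-17,21)=4, clip(12,-17,21)=12, clip(6,-17,21)=6 -> [8, -2, -8, 4, 12, 6]
Stage 3 (DELAY): [0, 8, -2, -8, 4, 12] = [0, 8, -2, -8, 4, 12] -> [0, 8, -2, -8, 4, 12]
Stage 4 (CLIP -2 3): clip(0,-2,3)=0, clip(8,-2,3)=3, clip(-2,-2,3)=-2, clip(-8,-2,3)=-2, clip(4,-2,3)=3, clip(12,-2,3)=3 -> [0, 3, -2, -2, 3, 3]

Answer: 0 3 -2 -2 3 3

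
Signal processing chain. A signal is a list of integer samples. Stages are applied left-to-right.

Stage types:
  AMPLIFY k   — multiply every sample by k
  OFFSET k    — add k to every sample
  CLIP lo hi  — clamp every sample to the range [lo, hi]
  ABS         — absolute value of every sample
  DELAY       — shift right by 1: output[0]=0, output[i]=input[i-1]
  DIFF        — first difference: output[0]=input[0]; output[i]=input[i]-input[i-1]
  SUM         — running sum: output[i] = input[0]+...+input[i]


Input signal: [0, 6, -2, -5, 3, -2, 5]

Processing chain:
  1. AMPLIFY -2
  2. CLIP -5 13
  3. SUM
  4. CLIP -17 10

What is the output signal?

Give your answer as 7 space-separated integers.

Answer: 0 -5 -1 9 4 8 3

Derivation:
Input: [0, 6, -2, -5, 3, -2, 5]
Stage 1 (AMPLIFY -2): 0*-2=0, 6*-2=-12, -2*-2=4, -5*-2=10, 3*-2=-6, -2*-2=4, 5*-2=-10 -> [0, -12, 4, 10, -6, 4, -10]
Stage 2 (CLIP -5 13): clip(0,-5,13)=0, clip(-12,-5,13)=-5, clip(4,-5,13)=4, clip(10,-5,13)=10, clip(-6,-5,13)=-5, clip(4,-5,13)=4, clip(-10,-5,13)=-5 -> [0, -5, 4, 10, -5, 4, -5]
Stage 3 (SUM): sum[0..0]=0, sum[0..1]=-5, sum[0..2]=-1, sum[0..3]=9, sum[0..4]=4, sum[0..5]=8, sum[0..6]=3 -> [0, -5, -1, 9, 4, 8, 3]
Stage 4 (CLIP -17 10): clip(0,-17,10)=0, clip(-5,-17,10)=-5, clip(-1,-17,10)=-1, clip(9,-17,10)=9, clip(4,-17,10)=4, clip(8,-17,10)=8, clip(3,-17,10)=3 -> [0, -5, -1, 9, 4, 8, 3]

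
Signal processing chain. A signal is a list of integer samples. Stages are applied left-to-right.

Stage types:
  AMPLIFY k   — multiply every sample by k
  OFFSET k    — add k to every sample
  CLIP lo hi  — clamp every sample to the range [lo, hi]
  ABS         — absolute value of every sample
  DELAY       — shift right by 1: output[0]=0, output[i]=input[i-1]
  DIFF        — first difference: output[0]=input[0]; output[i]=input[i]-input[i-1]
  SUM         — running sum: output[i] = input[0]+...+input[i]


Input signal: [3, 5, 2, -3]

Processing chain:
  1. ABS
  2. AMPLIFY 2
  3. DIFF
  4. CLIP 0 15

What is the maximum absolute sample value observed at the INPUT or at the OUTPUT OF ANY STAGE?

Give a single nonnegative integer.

Answer: 10

Derivation:
Input: [3, 5, 2, -3] (max |s|=5)
Stage 1 (ABS): |3|=3, |5|=5, |2|=2, |-3|=3 -> [3, 5, 2, 3] (max |s|=5)
Stage 2 (AMPLIFY 2): 3*2=6, 5*2=10, 2*2=4, 3*2=6 -> [6, 10, 4, 6] (max |s|=10)
Stage 3 (DIFF): s[0]=6, 10-6=4, 4-10=-6, 6-4=2 -> [6, 4, -6, 2] (max |s|=6)
Stage 4 (CLIP 0 15): clip(6,0,15)=6, clip(4,0,15)=4, clip(-6,0,15)=0, clip(2,0,15)=2 -> [6, 4, 0, 2] (max |s|=6)
Overall max amplitude: 10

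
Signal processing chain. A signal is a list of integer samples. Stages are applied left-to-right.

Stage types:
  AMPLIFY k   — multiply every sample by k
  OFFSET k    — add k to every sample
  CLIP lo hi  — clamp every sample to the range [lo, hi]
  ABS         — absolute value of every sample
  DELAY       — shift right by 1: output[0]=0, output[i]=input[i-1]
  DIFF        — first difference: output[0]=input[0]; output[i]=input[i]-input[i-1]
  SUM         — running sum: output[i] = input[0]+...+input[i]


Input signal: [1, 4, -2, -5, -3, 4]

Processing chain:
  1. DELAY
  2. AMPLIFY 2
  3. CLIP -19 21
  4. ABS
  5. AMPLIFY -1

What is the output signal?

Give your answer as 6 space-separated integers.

Answer: 0 -2 -8 -4 -10 -6

Derivation:
Input: [1, 4, -2, -5, -3, 4]
Stage 1 (DELAY): [0, 1, 4, -2, -5, -3] = [0, 1, 4, -2, -5, -3] -> [0, 1, 4, -2, -5, -3]
Stage 2 (AMPLIFY 2): 0*2=0, 1*2=2, 4*2=8, -2*2=-4, -5*2=-10, -3*2=-6 -> [0, 2, 8, -4, -10, -6]
Stage 3 (CLIP -19 21): clip(0,-19,21)=0, clip(2,-19,21)=2, clip(8,-19,21)=8, clip(-4,-19,21)=-4, clip(-10,-19,21)=-10, clip(-6,-19,21)=-6 -> [0, 2, 8, -4, -10, -6]
Stage 4 (ABS): |0|=0, |2|=2, |8|=8, |-4|=4, |-10|=10, |-6|=6 -> [0, 2, 8, 4, 10, 6]
Stage 5 (AMPLIFY -1): 0*-1=0, 2*-1=-2, 8*-1=-8, 4*-1=-4, 10*-1=-10, 6*-1=-6 -> [0, -2, -8, -4, -10, -6]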